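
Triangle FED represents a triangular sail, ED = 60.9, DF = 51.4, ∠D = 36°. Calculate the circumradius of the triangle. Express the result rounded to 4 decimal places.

R ≈ 30.5039

By the law of cosines, FE² = ED² + DF² − 2·ED·DF·cos D = 1285.9, so FE ≈ 35.859.
Area = ½·ED·DF·sin D ≈ 919.96.
Circumradius = FE/(2 sin D) ≈ 30.504.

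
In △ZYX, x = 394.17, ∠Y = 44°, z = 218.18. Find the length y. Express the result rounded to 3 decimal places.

By the law of cosines, y² = x² + z² − 2·x·z·cos Y = 79246, so y ≈ 281.51.

281.507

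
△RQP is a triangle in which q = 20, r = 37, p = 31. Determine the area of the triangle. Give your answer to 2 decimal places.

Semiperimeter s = (37 + 20 + 31)/2 = 44.
Heron's formula: area = √(44·7·24·13) ≈ 309.99.

area ≈ 309.99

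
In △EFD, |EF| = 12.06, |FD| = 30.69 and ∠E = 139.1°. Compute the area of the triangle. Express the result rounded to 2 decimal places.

Law of sines: sin D = |EF|·sin E/|FD| ≈ 0.25729.
Since |FD| ≥ |EF|, only the acute value applies: ∠D ≈ 14.91°.
Then ∠F = 180° − ∠E − ∠D ≈ 25.99°.
Law of sines gives |DE| = |FD|·sin F/sin E ≈ 20.541.
Area = ½·|FD|·|EF|·sin F ≈ 81.099.

81.10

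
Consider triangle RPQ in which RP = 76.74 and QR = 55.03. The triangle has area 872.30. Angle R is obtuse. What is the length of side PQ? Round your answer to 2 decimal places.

128.88

From area = ½·QR·RP·sin R, we get sin R = 2·area/(QR·RP) ≈ 0.41312.
Taking the obtuse solution, ∠R ≈ 155.60°.
Law of cosines then gives PQ ≈ 128.88.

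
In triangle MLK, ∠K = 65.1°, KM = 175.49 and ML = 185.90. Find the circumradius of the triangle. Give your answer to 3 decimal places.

R ≈ 102.476

Law of sines: sin L = KM·sin K/ML ≈ 0.85625.
Since ML ≥ KM, only the acute value applies: ∠L ≈ 58.90°.
Then ∠M = 180° − ∠K − ∠L ≈ 56.00°.
Law of sines gives LK = ML·sin M/sin K ≈ 169.92.
Circumradius = ML/(2 sin K) ≈ 102.48.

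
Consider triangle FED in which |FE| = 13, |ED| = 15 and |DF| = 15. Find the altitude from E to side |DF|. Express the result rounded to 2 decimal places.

Semiperimeter s = (15 + 15 + 13)/2 = 21.5.
Heron's formula: area = √(21.5·6.5·6.5·8.5) ≈ 87.87.
The altitude from E has length 2·area/|DF| ≈ 11.716.

11.72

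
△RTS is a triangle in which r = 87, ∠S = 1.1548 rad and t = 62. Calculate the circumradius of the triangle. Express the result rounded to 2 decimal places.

By the law of cosines, s² = r² + t² − 2·r·t·cos S = 7053.6, so s ≈ 83.985.
Area = ½·r·t·sin S ≈ 2467.
Circumradius = s/(2 sin S) ≈ 45.908.

45.91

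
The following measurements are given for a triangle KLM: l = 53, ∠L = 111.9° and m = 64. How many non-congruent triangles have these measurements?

m·sin L = 64·sin(111.9°) ≈ 59.38.
Since ∠L is not acute, a triangle exists only if l > m; here l ≤ m, so there is no triangle.

0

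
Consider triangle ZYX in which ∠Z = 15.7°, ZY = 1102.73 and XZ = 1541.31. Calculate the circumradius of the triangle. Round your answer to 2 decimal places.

R ≈ 1043.89

By the law of cosines, YX² = XZ² + ZY² − 2·XZ·ZY·cos Z = 3.1917e+05, so YX ≈ 564.96.
Area = ½·XZ·ZY·sin Z ≈ 2.2996e+05.
Circumradius = YX/(2 sin Z) ≈ 1043.9.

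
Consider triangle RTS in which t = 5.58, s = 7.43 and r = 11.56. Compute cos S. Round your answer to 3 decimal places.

By the law of cosines, cos S = (r² + t² − s²) / (2·r·t) ≈ 0.84928, so ∠S ≈ 31.87°.

cos S ≈ 0.849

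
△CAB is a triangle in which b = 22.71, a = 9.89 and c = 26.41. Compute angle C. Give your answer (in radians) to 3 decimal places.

By the law of cosines, cos C = (a² + b² − c²) / (2·a·b) ≈ -0.18685, so ∠C ≈ 1.759 rad.

1.759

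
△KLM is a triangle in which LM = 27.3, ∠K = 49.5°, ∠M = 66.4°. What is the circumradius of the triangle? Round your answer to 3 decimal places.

The third angle is ∠L = 180° − ∠M − ∠K = 64.10°.
Law of sines: MK = LM·sin L/sin K ≈ 32.296.
Law of sines: KL = LM·sin M/sin K ≈ 32.899.
Circumradius = LM/(2 sin K) ≈ 17.951.

R ≈ 17.951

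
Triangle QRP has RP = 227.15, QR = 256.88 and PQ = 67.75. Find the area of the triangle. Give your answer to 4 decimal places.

area ≈ 7294.2321

Semiperimeter s = (227.15 + 67.75 + 256.88)/2 = 275.89.
Heron's formula: area = √(275.89·48.74·208.14·19.01) ≈ 7294.2.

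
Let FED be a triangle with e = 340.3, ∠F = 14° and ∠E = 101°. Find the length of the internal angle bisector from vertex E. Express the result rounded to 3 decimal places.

84.213

The third angle is ∠D = 180° − ∠F − ∠E = 65.00°.
Law of sines: f = e·sin F/sin E ≈ 83.867.
Law of sines: d = e·sin D/sin E ≈ 314.19.
The bisector from E has length 2·d·f·cos(∠E/2)/(d+f) ≈ 84.213.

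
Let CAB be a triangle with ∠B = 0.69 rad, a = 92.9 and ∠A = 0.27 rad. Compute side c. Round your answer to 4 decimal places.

The third angle is ∠C = π − ∠A − ∠B = 2.182 rad.
Law of sines: c = a·sin C/sin A ≈ 285.32.

285.3166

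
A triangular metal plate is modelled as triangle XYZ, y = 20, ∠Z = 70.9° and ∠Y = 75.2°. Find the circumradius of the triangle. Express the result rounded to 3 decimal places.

The third angle is ∠X = 180° − ∠Y − ∠Z = 33.90°.
Law of sines: x = y·sin X/sin Y ≈ 11.538.
Law of sines: z = y·sin Z/sin Y ≈ 19.547.
Circumradius = y/(2 sin Y) ≈ 10.343.

10.343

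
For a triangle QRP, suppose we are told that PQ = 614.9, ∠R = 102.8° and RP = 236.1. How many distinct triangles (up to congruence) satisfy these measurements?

1

RP·sin R = 236.1·sin(102.8°) ≈ 230.2.
Since ∠R is not acute, a triangle exists only if PQ > RP; here PQ > RP, so there is exactly one triangle.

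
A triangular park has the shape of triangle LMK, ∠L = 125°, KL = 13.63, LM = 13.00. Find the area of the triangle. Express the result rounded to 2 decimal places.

72.57

Area = ½·KL·LM·sin L ≈ 72.573.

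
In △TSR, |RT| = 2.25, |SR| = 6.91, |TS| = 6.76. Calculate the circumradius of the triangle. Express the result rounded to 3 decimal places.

3.472

By the law of cosines, cos T = (|RT|² + |TS|² − |SR|²) / (2·|RT|·|TS|) ≈ 0.09901, so ∠T ≈ 84.32°.
Circumradius = |SR|/(2 sin T) ≈ 3.4721.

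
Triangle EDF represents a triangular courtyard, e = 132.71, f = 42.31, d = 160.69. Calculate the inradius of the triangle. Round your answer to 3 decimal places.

Semiperimeter s = (132.71 + 160.69 + 42.31)/2 = 167.85.
Heron's formula: area = √(167.85·35.145·7.165·125.54) ≈ 2303.6.
Inradius = area/s = 2303.6/167.85 ≈ 13.724.

13.724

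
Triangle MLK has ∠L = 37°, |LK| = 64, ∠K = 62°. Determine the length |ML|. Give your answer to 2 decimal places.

57.21

The third angle is ∠M = 180° − ∠L − ∠K = 81.00°.
Law of sines: |ML| = |LK|·sin K/sin M ≈ 57.213.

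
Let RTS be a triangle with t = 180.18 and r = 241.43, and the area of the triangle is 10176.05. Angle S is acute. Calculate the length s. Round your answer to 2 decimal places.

117.73

From area = ½·r·t·sin S, we get sin S = 2·area/(r·t) ≈ 0.46786.
Taking the acute solution, ∠S ≈ 27.90°.
Law of cosines then gives s ≈ 117.73.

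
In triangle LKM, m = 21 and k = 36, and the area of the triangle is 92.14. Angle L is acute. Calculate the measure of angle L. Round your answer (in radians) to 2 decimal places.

From area = ½·k·m·sin L, we get sin L = 2·area/(k·m) ≈ 0.24376.
Taking the acute solution, ∠L ≈ 0.246 rad.

∠L ≈ 0.25 rad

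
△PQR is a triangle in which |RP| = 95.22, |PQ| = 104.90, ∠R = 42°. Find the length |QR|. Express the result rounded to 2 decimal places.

154.10

Law of sines: sin Q = |RP|·sin R/|PQ| ≈ 0.60738.
Since |PQ| ≥ |RP|, only the acute value applies: ∠Q ≈ 37.40°.
Then ∠P = 180° − ∠R − ∠Q ≈ 100.60°.
Law of sines gives |QR| = |PQ|·sin P/sin R ≈ 154.1.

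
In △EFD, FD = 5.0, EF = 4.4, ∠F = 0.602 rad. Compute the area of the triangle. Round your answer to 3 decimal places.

Area = ½·EF·FD·sin F ≈ 6.2292.

area ≈ 6.229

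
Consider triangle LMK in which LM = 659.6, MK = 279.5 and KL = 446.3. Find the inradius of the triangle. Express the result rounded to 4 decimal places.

r ≈ 69.7496

Semiperimeter s = (279.5 + 446.3 + 659.6)/2 = 692.7.
Heron's formula: area = √(692.7·413.2·246.4·33.1) ≈ 48316.
Inradius = area/s = 48316/692.7 ≈ 69.75.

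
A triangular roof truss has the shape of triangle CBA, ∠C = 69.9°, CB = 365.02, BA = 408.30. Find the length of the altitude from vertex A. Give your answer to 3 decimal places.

h_A ≈ 326.115

Law of sines: sin A = CB·sin C/BA ≈ 0.83955.
Since BA ≥ CB, only the acute value applies: ∠A ≈ 57.09°.
Then ∠B = 180° − ∠C − ∠A ≈ 53.01°.
Law of sines gives AC = BA·sin B/sin C ≈ 347.27.
Area = ½·BA·CB·sin B ≈ 59519.
The altitude from A has length 2·area/CB ≈ 326.11.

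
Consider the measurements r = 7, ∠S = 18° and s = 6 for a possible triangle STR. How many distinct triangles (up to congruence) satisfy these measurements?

2

r·sin S = 7·sin(18°) ≈ 2.163.
Since r sin S < s < r (2.163 < 6 < 7), two triangles exist.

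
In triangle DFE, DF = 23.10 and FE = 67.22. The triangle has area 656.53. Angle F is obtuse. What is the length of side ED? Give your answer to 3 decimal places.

81.914

From area = ½·DF·FE·sin F, we get sin F = 2·area/(DF·FE) ≈ 0.84562.
Taking the obtuse solution, ∠F ≈ 122.26°.
Law of cosines then gives ED ≈ 81.914.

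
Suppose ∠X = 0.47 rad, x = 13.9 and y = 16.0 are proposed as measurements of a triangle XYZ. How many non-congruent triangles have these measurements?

2

y·sin X = 16.0·sin(0.47 rad) ≈ 7.246.
Since y sin X < x < y (7.246 < 13.9 < 16.0), two triangles exist.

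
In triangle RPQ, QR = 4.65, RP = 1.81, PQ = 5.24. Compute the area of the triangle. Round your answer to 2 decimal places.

Semiperimeter s = (5.24 + 4.65 + 1.81)/2 = 5.85.
Heron's formula: area = √(5.85·0.61·1.2·4.04) ≈ 4.1593.

4.16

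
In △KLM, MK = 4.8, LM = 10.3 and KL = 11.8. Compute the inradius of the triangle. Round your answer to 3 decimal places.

r ≈ 1.828

Semiperimeter s = (10.3 + 4.8 + 11.8)/2 = 13.45.
Heron's formula: area = √(13.45·3.15·8.65·1.65) ≈ 24.59.
Inradius = area/s = 24.59/13.45 ≈ 1.8283.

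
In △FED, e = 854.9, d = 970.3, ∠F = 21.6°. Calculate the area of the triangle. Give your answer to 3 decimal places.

Area = ½·e·d·sin F ≈ 1.5268e+05.

152681.401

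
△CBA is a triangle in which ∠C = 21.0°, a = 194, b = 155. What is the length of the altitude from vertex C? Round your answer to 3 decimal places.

By the law of cosines, c² = b² + a² − 2·b·a·cos C = 5515.5, so c ≈ 74.266.
Area = ½·b·a·sin C ≈ 5388.1.
The altitude from C has length 2·area/c ≈ 145.1.

145.101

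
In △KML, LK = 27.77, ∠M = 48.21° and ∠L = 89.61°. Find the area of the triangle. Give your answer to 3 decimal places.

The third angle is ∠K = 180° − ∠M − ∠L = 42.18°.
Law of sines: ML = LK·sin K/sin M ≈ 25.009.
Law of sines: KM = LK·sin L/sin M ≈ 37.245.
Area = ½·LK·ML·sin L ≈ 347.24.

area ≈ 347.242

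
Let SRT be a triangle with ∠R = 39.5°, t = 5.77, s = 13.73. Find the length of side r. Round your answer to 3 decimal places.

9.977

By the law of cosines, r² = t² + s² − 2·t·s·cos R = 99.546, so r ≈ 9.9773.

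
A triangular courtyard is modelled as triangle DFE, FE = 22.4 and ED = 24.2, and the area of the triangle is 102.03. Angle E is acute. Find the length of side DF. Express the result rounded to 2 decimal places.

From area = ½·FE·ED·sin E, we get sin E = 2·area/(FE·ED) ≈ 0.37644.
Taking the acute solution, ∠E ≈ 22.11°.
Law of cosines then gives DF ≈ 9.1098.

9.11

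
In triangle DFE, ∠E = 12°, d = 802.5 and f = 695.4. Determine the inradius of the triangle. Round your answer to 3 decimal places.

r ≈ 68.766

By the law of cosines, e² = d² + f² − 2·d·f·cos E = 35860, so e ≈ 189.37.
Area = ½·d·f·sin E ≈ 58013.
Semiperimeter s = (802.5+695.4+189.37)/2 = 843.63.
Inradius = area/s = 58013/843.63 ≈ 68.766.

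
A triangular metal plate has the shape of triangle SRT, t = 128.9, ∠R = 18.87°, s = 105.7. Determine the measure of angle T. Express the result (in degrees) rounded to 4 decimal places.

By the law of cosines, r² = t² + s² − 2·t·s·cos R = 2002.8, so r ≈ 44.752.
Law of cosines again: cos T = (s² + r² − t²)/(2·s·r) ≈ -0.36361, so ∠T ≈ 111.32°.

111.3219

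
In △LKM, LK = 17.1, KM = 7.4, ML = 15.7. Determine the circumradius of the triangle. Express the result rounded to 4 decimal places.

8.5562

By the law of cosines, cos L = (ML² + LK² − KM²) / (2·ML·LK) ≈ 0.90166, so ∠L ≈ 25.62°.
Circumradius = KM/(2 sin L) ≈ 8.5562.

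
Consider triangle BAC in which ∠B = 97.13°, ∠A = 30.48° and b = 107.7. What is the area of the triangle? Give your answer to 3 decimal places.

area ≈ 2348.604

The third angle is ∠C = 180° − ∠B − ∠A = 52.39°.
Law of sines: a = b·sin A/sin B ≈ 55.055.
Law of sines: c = b·sin C/sin B ≈ 85.983.
Area = ½·b·a·sin C ≈ 2348.6.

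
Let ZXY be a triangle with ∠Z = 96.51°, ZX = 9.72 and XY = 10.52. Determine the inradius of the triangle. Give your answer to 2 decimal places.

Law of sines: sin Y = ZX·sin Z/XY ≈ 0.91800.
Since XY ≥ ZX, only the acute value applies: ∠Y ≈ 66.63°.
Then ∠X = 180° − ∠Z − ∠Y ≈ 16.86°.
Law of sines gives YZ = XY·sin X/sin Z ≈ 3.0701.
Area = ½·XY·ZX·sin X ≈ 14.824.
Semiperimeter s = (10.52+3.0701+9.72)/2 = 11.655.
Inradius = area/s = 14.824/11.655 ≈ 1.2719.

r ≈ 1.27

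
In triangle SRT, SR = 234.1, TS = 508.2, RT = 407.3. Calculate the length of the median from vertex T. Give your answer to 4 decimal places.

Median from T: ½√(2·RT² + 2·TS² − SR²) ≈ 445.4.

445.3982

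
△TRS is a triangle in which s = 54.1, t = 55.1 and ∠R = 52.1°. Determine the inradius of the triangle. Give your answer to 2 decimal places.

14.97

By the law of cosines, r² = s² + t² − 2·s·t·cos R = 2300.6, so r ≈ 47.964.
Area = ½·s·t·sin R ≈ 1176.1.
Semiperimeter p = (55.1+47.964+54.1)/2 = 78.582.
Inradius = area/p = 1176.1/78.582 ≈ 14.966.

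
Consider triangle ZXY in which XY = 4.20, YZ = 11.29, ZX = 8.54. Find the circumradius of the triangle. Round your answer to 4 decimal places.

By the law of cosines, cos Z = (YZ² + ZX² − XY²) / (2·YZ·ZX) ≈ 0.94774, so ∠Z ≈ 18.61°.
Circumradius = XY/(2 sin Z) ≈ 6.5822.

6.5822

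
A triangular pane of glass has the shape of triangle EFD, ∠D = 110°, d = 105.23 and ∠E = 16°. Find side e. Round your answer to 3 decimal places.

The third angle is ∠F = 180° − ∠D − ∠E = 54.00°.
Law of sines: e = d·sin E/sin D ≈ 30.867.

30.867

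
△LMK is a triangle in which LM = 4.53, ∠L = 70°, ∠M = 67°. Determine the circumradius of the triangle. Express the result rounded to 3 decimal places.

3.321

The third angle is ∠K = 180° − ∠L − ∠M = 43.00°.
Law of sines: MK = LM·sin L/sin K ≈ 6.2417.
Law of sines: KL = LM·sin M/sin K ≈ 6.1142.
Circumradius = LM/(2 sin K) ≈ 3.3211.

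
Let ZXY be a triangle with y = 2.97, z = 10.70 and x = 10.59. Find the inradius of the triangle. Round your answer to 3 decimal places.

r ≈ 1.290

Semiperimeter s = (10.7 + 10.59 + 2.97)/2 = 12.13.
Heron's formula: area = √(12.13·1.43·1.54·9.16) ≈ 15.643.
Inradius = area/s = 15.643/12.13 ≈ 1.2896.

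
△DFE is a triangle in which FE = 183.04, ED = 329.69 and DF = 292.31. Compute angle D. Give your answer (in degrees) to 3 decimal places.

By the law of cosines, cos D = (ED² + DF² − FE²) / (2·ED·DF) ≈ 0.83342, so ∠D ≈ 33.55°.

33.548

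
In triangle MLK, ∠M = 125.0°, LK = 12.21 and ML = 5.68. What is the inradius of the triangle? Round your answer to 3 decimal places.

r ≈ 1.442

Law of sines: sin K = ML·sin M/LK ≈ 0.38106.
Since LK ≥ ML, only the acute value applies: ∠K ≈ 22.40°.
Then ∠L = 180° − ∠M − ∠K ≈ 32.60°.
Law of sines gives KM = LK·sin L/sin M ≈ 8.0308.
Area = ½·LK·ML·sin L ≈ 18.683.
Semiperimeter s = (12.21+8.0308+5.68)/2 = 12.96.
Inradius = area/s = 18.683/12.96 ≈ 1.4415.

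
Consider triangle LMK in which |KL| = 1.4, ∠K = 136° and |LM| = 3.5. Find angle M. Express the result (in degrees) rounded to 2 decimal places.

∠M ≈ 16.13°

Law of sines: sin M = |KL|·sin K/|LM| ≈ 0.27786.
Since |LM| ≥ |KL|, only the acute value applies: ∠M ≈ 16.13°.
Then ∠L = 180° − ∠K − ∠M ≈ 27.87°.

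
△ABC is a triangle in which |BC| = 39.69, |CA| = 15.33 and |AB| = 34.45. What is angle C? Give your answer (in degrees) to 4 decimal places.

By the law of cosines, cos C = (|BC|² + |CA|² − |AB|²) / (2·|BC|·|CA|) ≈ 0.51237, so ∠C ≈ 59.18°.

59.1781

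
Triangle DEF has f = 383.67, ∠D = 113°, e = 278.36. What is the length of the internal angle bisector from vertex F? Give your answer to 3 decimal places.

t_F ≈ 348.965

By the law of cosines, d² = e² + f² − 2·e·f·cos D = 3.0815e+05, so d ≈ 555.11.
Law of cosines again: cos F = (d² + e² − f²)/(2·d·e) ≈ 0.77151, so ∠F ≈ 39.51°.
The bisector from F has length 2·d·e·cos(∠F/2)/(d+e) ≈ 348.97.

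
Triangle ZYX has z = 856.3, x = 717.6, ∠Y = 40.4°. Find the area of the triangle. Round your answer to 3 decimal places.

Area = ½·x·z·sin Y ≈ 1.9913e+05.

199128.644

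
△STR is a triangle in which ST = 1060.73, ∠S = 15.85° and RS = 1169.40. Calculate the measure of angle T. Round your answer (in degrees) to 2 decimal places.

101.37

By the law of cosines, TR² = RS² + ST² − 2·RS·ST·cos S = 1.0613e+05, so TR ≈ 325.78.
Law of cosines again: cos T = (ST² + TR² − RS²)/(2·ST·TR) ≈ -0.19710, so ∠T ≈ 101.37°.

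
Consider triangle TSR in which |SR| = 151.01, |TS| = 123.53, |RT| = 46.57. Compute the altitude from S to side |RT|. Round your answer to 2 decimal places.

h_S ≈ 109.22

Semiperimeter s = (151.01 + 46.57 + 123.53)/2 = 160.56.
Heron's formula: area = √(160.56·9.545·113.99·37.025) ≈ 2543.1.
The altitude from S has length 2·area/|RT| ≈ 109.22.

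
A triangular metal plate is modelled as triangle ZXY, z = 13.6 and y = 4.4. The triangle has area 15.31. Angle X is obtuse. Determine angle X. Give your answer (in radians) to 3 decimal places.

2.604

From area = ½·y·z·sin X, we get sin X = 2·area/(y·z) ≈ 0.51170.
Taking the obtuse solution, ∠X ≈ 2.604 rad.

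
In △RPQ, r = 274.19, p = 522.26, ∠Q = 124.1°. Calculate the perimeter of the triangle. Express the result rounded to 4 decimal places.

perimeter ≈ 1509.5425

By the law of cosines, q² = r² + p² − 2·r·p·cos Q = 5.085e+05, so q ≈ 713.09.
Semiperimeter s = (274.19+522.26+713.09)/2 = 754.77.
Perimeter = 274.19 + 522.26 + 713.09 = 1509.5.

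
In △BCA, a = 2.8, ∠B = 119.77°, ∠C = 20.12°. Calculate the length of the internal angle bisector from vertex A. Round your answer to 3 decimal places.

The third angle is ∠A = 180° − ∠B − ∠C = 40.11°.
Law of sines: b = a·sin B/sin A ≈ 3.7725.
Law of sines: c = a·sin C/sin A ≈ 1.495.
The bisector from A has length 2·b·c·cos(∠A/2)/(b+c) ≈ 2.0115.

t_A ≈ 2.012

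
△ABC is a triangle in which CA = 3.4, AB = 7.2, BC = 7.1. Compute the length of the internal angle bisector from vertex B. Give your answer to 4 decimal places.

By the law of cosines, cos B = (AB² + BC² − CA²) / (2·AB·BC) ≈ 0.88703, so ∠B ≈ 27.50°.
The bisector from B has length 2·AB·BC·cos(∠B/2)/(AB+BC) ≈ 6.9448.

6.9448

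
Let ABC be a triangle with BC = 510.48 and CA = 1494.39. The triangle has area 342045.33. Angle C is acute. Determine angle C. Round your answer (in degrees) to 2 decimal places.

63.73

From area = ½·BC·CA·sin C, we get sin C = 2·area/(BC·CA) ≈ 0.89675.
Taking the acute solution, ∠C ≈ 63.73°.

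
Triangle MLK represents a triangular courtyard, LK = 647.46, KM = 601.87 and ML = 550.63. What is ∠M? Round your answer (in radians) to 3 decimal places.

By the law of cosines, cos M = (KM² + ML² − LK²) / (2·KM·ML) ≈ 0.37150, so ∠M ≈ 1.190 rad.

∠M ≈ 1.190 rad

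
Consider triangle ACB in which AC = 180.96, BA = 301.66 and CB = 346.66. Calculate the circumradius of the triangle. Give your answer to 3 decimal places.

R ≈ 173.423

By the law of cosines, cos A = (BA² + AC² − CB²) / (2·BA·AC) ≈ 0.03272, so ∠A ≈ 88.13°.
Circumradius = CB/(2 sin A) ≈ 173.42.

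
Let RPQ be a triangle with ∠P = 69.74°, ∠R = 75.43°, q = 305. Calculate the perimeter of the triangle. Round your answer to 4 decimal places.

The third angle is ∠Q = 180° − ∠R − ∠P = 34.83°.
Law of sines: r = q·sin R/sin Q ≈ 516.84.
Law of sines: p = q·sin P/sin Q ≈ 500.98.
Semiperimeter s = (516.84+500.98+305)/2 = 661.41.
Perimeter = 516.84 + 500.98 + 305 = 1322.8.

perimeter ≈ 1322.8204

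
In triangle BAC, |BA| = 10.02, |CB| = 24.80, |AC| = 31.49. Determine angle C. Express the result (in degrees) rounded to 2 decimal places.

∠C ≈ 15.34°

By the law of cosines, cos C = (|AC|² + |CB|² − |BA|²) / (2·|AC|·|CB|) ≈ 0.96437, so ∠C ≈ 15.34°.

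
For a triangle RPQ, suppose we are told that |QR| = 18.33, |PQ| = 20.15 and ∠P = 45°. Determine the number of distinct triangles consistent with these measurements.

2

|PQ|·sin P = 20.15·sin(45°) ≈ 14.25.
Since |PQ| sin P < |QR| < |PQ| (14.25 < 18.33 < 20.15), two triangles exist.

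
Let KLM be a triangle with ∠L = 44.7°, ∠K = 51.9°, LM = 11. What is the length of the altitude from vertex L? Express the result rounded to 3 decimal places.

h_L ≈ 10.927

The third angle is ∠M = 180° − ∠K − ∠L = 83.40°.
Law of sines: MK = LM·sin L/sin K ≈ 9.8322.
Law of sines: KL = LM·sin M/sin K ≈ 13.886.
Area = ½·LM·MK·sin M ≈ 53.719.
The altitude from L has length 2·area/MK ≈ 10.927.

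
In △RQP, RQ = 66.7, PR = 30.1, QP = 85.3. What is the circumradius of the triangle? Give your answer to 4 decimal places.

By the law of cosines, cos R = (PR² + RQ² − QP²) / (2·PR·RQ) ≈ -0.47846, so ∠R ≈ 118.59°.
Circumradius = QP/(2 sin R) ≈ 48.57.

48.5703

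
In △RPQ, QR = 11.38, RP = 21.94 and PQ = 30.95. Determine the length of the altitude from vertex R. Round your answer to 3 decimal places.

Semiperimeter s = (30.95 + 11.38 + 21.94)/2 = 32.135.
Heron's formula: area = √(32.135·1.185·20.755·10.195) ≈ 89.764.
The altitude from R has length 2·area/PQ ≈ 5.8006.

h_R ≈ 5.801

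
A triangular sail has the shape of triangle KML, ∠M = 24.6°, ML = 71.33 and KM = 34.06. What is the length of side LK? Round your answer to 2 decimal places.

42.78

By the law of cosines, LK² = KM² + ML² − 2·KM·ML·cos M = 1830.1, so LK ≈ 42.779.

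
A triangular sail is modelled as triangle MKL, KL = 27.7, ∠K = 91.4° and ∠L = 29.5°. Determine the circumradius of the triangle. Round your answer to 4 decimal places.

16.1410

The third angle is ∠M = 180° − ∠K − ∠L = 59.10°.
Law of sines: LM = KL·sin K/sin M ≈ 32.272.
Law of sines: MK = KL·sin L/sin M ≈ 15.896.
Circumradius = KL/(2 sin M) ≈ 16.141.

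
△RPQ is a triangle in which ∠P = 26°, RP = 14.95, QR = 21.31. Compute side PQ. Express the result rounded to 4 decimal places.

33.7142

Law of sines: sin Q = RP·sin P/QR ≈ 0.30754.
Since QR ≥ RP, only the acute value applies: ∠Q ≈ 17.91°.
Then ∠R = 180° − ∠P − ∠Q ≈ 136.09°.
Law of sines gives PQ = QR·sin R/sin P ≈ 33.714.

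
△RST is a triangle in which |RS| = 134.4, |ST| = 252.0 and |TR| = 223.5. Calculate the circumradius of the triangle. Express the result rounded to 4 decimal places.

By the law of cosines, cos R = (|TR|² + |RS|² − |ST|²) / (2·|TR|·|RS|) ≈ 0.07510, so ∠R ≈ 85.69°.
Circumradius = |ST|/(2 sin R) ≈ 126.36.

126.3568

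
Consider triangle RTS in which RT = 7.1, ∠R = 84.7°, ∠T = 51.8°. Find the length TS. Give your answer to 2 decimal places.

10.27

The third angle is ∠S = 180° − ∠R − ∠T = 43.50°.
Law of sines: TS = RT·sin R/sin S ≈ 10.27.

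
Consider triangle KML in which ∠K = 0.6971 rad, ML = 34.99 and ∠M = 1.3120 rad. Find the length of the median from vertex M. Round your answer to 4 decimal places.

m_M ≈ 33.7028

The third angle is ∠L = π − ∠K − ∠M = 1.1325 rad.
Law of sines: LK = ML·sin M/sin K ≈ 52.687.
Law of sines: KM = ML·sin L/sin K ≈ 49.35.
Median from M: ½√(2·KM² + 2·ML² − LK²) ≈ 33.703.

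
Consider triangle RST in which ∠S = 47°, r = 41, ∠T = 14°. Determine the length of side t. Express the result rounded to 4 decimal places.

The third angle is ∠R = 180° − ∠S − ∠T = 119.00°.
Law of sines: t = r·sin T/sin R ≈ 11.341.

11.3407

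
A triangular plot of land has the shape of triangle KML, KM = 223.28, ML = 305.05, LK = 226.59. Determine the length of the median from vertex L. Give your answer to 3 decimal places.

m_L ≈ 244.409

Median from L: ½√(2·ML² + 2·LK² − KM²) ≈ 244.41.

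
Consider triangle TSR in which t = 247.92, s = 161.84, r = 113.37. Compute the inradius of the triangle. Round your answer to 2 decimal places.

27.77

Semiperimeter p = (247.92 + 161.84 + 113.37)/2 = 261.56.
Heron's formula: area = √(261.56·13.645·99.725·148.19) ≈ 7262.7.
Inradius = area/p = 7262.7/261.56 ≈ 27.766.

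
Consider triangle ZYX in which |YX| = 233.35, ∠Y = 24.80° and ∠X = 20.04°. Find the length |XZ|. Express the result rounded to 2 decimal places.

The third angle is ∠Z = 180° − ∠Y − ∠X = 135.16°.
Law of sines: |XZ| = |YX|·sin Y/sin Z ≈ 138.81.

138.81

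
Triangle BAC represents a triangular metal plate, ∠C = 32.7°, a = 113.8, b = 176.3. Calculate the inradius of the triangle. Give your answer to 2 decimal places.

r ≈ 27.69

By the law of cosines, c² = b² + a² − 2·b·a·cos C = 10266, so c ≈ 101.32.
Area = ½·b·a·sin C ≈ 5419.4.
Semiperimeter s = (176.3+113.8+101.32)/2 = 195.71.
Inradius = area/s = 5419.4/195.71 ≈ 27.691.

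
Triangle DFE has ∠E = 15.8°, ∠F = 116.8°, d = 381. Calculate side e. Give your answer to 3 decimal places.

The third angle is ∠D = 180° − ∠F − ∠E = 47.40°.
Law of sines: e = d·sin E/sin D ≈ 140.93.

140.931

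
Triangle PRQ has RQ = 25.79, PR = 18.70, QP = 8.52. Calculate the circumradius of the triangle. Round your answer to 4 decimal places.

By the law of cosines, cos P = (QP² + PR² − RQ²) / (2·QP·PR) ≈ -0.76211, so ∠P ≈ 139.65°.
Circumradius = RQ/(2 sin P) ≈ 19.917.

19.9165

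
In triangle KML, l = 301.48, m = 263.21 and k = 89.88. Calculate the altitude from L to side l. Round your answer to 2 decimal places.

h_L ≈ 75.19

Semiperimeter s = (89.88 + 263.21 + 301.48)/2 = 327.28.
Heron's formula: area = √(327.28·237.4·64.075·25.805) ≈ 11335.
The altitude from L has length 2·area/l ≈ 75.193.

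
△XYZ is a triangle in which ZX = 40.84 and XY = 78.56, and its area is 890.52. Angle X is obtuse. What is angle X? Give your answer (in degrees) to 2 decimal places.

146.28

From area = ½·ZX·XY·sin X, we get sin X = 2·area/(ZX·XY) ≈ 0.55512.
Taking the obtuse solution, ∠X ≈ 146.28°.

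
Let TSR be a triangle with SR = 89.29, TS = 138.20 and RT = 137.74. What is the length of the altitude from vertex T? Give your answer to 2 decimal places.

h_T ≈ 130.55

Semiperimeter s = (89.29 + 137.74 + 138.2)/2 = 182.62.
Heron's formula: area = √(182.62·93.325·44.875·44.415) ≈ 5828.2.
The altitude from T has length 2·area/SR ≈ 130.55.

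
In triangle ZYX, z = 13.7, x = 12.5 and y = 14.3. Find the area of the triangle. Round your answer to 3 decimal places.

Semiperimeter s = (13.7 + 14.3 + 12.5)/2 = 20.25.
Heron's formula: area = √(20.25·6.55·5.95·7.75) ≈ 78.206.

78.206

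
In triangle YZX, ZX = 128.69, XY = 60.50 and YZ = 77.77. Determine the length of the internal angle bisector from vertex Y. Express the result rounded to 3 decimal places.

By the law of cosines, cos Y = (XY² + YZ² − ZX²) / (2·XY·YZ) ≈ -0.72822, so ∠Y ≈ 136.74°.
The bisector from Y has length 2·XY·YZ·cos(∠Y/2)/(XY+YZ) ≈ 25.088.

25.088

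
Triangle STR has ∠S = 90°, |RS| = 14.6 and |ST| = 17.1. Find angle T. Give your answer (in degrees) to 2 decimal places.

40.49

By the law of cosines, |TR|² = |RS|² + |ST|² − 2·|RS|·|ST|·cos S = 505.57, so |TR| ≈ 22.485.
Law of cosines again: cos T = (|ST|² + |TR|² − |RS|²)/(2·|ST|·|TR|) ≈ 0.76051, so ∠T ≈ 40.49°.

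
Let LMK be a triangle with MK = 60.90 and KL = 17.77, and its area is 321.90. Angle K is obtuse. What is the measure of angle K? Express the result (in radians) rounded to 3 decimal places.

From area = ½·MK·KL·sin K, we get sin K = 2·area/(MK·KL) ≈ 0.59490.
Taking the obtuse solution, ∠K ≈ 2.504 rad.

∠K ≈ 2.504 rad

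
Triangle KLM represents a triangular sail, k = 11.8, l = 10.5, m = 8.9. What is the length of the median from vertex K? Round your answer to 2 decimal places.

7.74

Median from K: ½√(2·l² + 2·m² − k²) ≈ 7.7408.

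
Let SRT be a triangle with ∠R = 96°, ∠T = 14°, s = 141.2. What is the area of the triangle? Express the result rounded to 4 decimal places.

The third angle is ∠S = 180° − ∠R − ∠T = 70.00°.
Law of sines: r = s·sin R/sin S ≈ 149.44.
Law of sines: t = s·sin T/sin S ≈ 36.352.
Area = ½·s·r·sin T ≈ 2552.4.

2552.3669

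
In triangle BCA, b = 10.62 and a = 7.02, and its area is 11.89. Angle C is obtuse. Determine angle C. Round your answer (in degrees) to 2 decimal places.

161.40

From area = ½·a·b·sin C, we get sin C = 2·area/(a·b) ≈ 0.31897.
Taking the obtuse solution, ∠C ≈ 161.40°.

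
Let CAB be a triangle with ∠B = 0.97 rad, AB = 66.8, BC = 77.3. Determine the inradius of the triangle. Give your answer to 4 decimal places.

20.0992

By the law of cosines, CA² = AB² + BC² − 2·AB·BC·cos B = 4599.5, so CA ≈ 67.82.
Area = ½·AB·BC·sin B ≈ 2129.7.
Semiperimeter s = (66.8+77.3+67.82)/2 = 105.96.
Inradius = area/s = 2129.7/105.96 ≈ 20.099.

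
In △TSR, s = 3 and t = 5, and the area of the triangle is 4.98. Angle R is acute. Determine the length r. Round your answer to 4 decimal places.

From area = ½·t·s·sin R, we get sin R = 2·area/(t·s) ≈ 0.66400.
Taking the acute solution, ∠R ≈ 41.61°.
Law of cosines then gives r ≈ 3.4012.

3.4012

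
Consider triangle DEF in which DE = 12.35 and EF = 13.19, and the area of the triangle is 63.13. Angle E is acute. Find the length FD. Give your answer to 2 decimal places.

From area = ½·DE·EF·sin E, we get sin E = 2·area/(DE·EF) ≈ 0.77509.
Taking the acute solution, ∠E ≈ 50.81°.
Law of cosines then gives FD ≈ 10.984.

10.98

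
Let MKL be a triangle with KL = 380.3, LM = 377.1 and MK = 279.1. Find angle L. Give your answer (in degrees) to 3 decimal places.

43.243

By the law of cosines, cos L = (KL² + LM² − MK²) / (2·KL·LM) ≈ 0.72845, so ∠L ≈ 43.24°.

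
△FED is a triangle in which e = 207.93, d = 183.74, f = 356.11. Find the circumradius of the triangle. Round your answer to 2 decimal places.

R ≈ 234.83

By the law of cosines, cos F = (e² + d² − f²) / (2·e·d) ≈ -0.65200, so ∠F ≈ 130.69°.
Circumradius = f/(2 sin F) ≈ 234.83.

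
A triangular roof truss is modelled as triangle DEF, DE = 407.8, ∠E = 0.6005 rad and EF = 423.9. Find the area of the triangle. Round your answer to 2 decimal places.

Area = ½·DE·EF·sin E ≈ 48840.

48839.52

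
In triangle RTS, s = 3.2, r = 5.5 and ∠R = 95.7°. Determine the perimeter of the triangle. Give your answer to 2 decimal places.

Law of sines: sin S = s·sin R/r ≈ 0.57894.
Since r ≥ s, only the acute value applies: ∠S ≈ 35.38°.
Then ∠T = 180° − ∠R − ∠S ≈ 48.92°.
Law of sines gives t = r·sin T/sin R ≈ 4.1667.
Semiperimeter p = (5.5+4.1667+3.2)/2 = 6.4334.
Perimeter = 5.5 + 4.1667 + 3.2 = 12.867.

perimeter ≈ 12.87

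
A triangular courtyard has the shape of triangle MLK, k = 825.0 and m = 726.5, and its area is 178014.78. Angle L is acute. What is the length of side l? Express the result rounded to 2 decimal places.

494.07

From area = ½·k·m·sin L, we get sin L = 2·area/(k·m) ≈ 0.59401.
Taking the acute solution, ∠L ≈ 36.44°.
Law of cosines then gives l ≈ 494.07.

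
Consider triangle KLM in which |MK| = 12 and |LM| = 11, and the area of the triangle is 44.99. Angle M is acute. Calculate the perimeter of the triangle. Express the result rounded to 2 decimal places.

From area = ½·|LM|·|MK|·sin M, we get sin M = 2·area/(|LM|·|MK|) ≈ 0.68167.
Taking the acute solution, ∠M ≈ 42.97°.
Law of cosines then gives |KL| ≈ 8.4759.
Perimeter = 11 + 12 + 8.4759 = 31.476.

perimeter ≈ 31.48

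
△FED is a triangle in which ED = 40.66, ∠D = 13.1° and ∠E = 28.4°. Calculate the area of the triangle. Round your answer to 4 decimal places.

134.4814

The third angle is ∠F = 180° − ∠E − ∠D = 138.50°.
Law of sines: DF = ED·sin E/sin F ≈ 29.185.
Law of sines: FE = ED·sin D/sin F ≈ 13.908.
Area = ½·ED·DF·sin D ≈ 134.48.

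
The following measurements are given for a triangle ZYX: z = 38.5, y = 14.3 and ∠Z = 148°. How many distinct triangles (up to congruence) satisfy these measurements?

1

y·sin Z = 14.3·sin(148°) ≈ 7.578.
Since ∠Z is not acute, a triangle exists only if z > y; here z > y, so there is exactly one triangle.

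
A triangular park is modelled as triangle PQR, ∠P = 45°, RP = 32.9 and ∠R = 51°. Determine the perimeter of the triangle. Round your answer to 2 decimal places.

The third angle is ∠Q = 180° − ∠R − ∠P = 84.00°.
Law of sines: QR = RP·sin P/sin Q ≈ 23.392.
Law of sines: PQ = RP·sin R/sin Q ≈ 25.709.
Semiperimeter s = (23.392+32.9+25.709)/2 = 41.
Perimeter = 23.392 + 32.9 + 25.709 = 82.001.

perimeter ≈ 82.00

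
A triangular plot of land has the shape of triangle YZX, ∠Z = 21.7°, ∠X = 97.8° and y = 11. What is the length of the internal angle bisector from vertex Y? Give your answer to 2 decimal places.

The third angle is ∠Y = 180° − ∠Z − ∠X = 60.50°.
Law of sines: z = y·sin Z/sin Y ≈ 4.673.
Law of sines: x = y·sin X/sin Y ≈ 12.522.
The bisector from Y has length 2·z·x·cos(∠Y/2)/(z+x) ≈ 5.8793.

t_Y ≈ 5.88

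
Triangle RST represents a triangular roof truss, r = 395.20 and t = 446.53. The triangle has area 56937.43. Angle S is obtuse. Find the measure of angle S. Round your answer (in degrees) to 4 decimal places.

From area = ½·t·r·sin S, we get sin S = 2·area/(t·r) ≈ 0.64530.
Taking the obtuse solution, ∠S ≈ 139.81°.

∠S ≈ 139.8120°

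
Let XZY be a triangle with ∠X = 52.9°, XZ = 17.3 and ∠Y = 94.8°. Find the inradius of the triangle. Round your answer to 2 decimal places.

The third angle is ∠Z = 180° − ∠Y − ∠X = 32.30°.
Law of sines: ZY = XZ·sin X/sin Y ≈ 13.847.
Law of sines: YX = XZ·sin Z/sin Y ≈ 9.2768.
Area = ½·XZ·ZY·sin Z ≈ 64.002.
Semiperimeter s = (13.847+9.2768+17.3)/2 = 20.212.
Inradius = area/s = 64.002/20.212 ≈ 3.1666.

r ≈ 3.17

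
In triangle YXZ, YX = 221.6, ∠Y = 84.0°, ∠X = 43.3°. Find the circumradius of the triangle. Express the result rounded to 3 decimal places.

The third angle is ∠Z = 180° − ∠Y − ∠X = 52.70°.
Law of sines: XZ = YX·sin Y/sin Z ≈ 277.05.
Law of sines: ZY = YX·sin X/sin Z ≈ 191.05.
Circumradius = YX/(2 sin Z) ≈ 139.29.

139.288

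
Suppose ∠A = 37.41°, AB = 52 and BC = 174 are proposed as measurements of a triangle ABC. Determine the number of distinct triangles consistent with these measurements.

AB·sin A = 52·sin(37.41°) ≈ 31.59.
Since BC ≥ AB, exactly one triangle exists.

1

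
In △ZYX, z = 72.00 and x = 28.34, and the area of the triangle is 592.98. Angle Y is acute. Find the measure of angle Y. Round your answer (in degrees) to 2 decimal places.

From area = ½·x·z·sin Y, we get sin Y = 2·area/(x·z) ≈ 0.58122.
Taking the acute solution, ∠Y ≈ 35.54°.

∠Y ≈ 35.54°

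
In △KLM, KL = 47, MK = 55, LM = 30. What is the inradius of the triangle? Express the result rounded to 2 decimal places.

Semiperimeter s = (30 + 55 + 47)/2 = 66.
Heron's formula: area = √(66·36·11·19) ≈ 704.69.
Inradius = area/s = 704.69/66 ≈ 10.677.

10.68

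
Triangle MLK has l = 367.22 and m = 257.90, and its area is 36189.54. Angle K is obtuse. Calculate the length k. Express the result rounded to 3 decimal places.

568.787

From area = ½·m·l·sin K, we get sin K = 2·area/(m·l) ≈ 0.76425.
Taking the obtuse solution, ∠K ≈ 130.16°.
Law of cosines then gives k ≈ 568.79.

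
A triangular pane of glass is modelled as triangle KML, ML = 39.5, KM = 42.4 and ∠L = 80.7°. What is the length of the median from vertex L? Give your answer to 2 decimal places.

Law of sines: sin K = ML·sin L/KM ≈ 0.91936.
Since KM ≥ ML, only the acute value applies: ∠K ≈ 66.83°.
Then ∠M = 180° − ∠L − ∠K ≈ 32.47°.
Law of sines gives LK = KM·sin M/sin L ≈ 23.064.
Median from L: ½√(2·ML² + 2·LK² − KM²) ≈ 24.427.

m_L ≈ 24.43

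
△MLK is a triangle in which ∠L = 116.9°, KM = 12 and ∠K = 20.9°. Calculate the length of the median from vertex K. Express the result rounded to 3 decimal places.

m_K ≈ 10.348

The third angle is ∠M = 180° − ∠L − ∠K = 42.20°.
Law of sines: LK = KM·sin M/sin L ≈ 9.0387.
Law of sines: ML = KM·sin K/sin L ≈ 4.8003.
Median from K: ½√(2·LK² + 2·KM² − ML²) ≈ 10.348.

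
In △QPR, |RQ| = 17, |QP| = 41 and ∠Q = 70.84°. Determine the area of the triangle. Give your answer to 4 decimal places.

329.1951

Area = ½·|RQ|·|QP|·sin Q ≈ 329.2.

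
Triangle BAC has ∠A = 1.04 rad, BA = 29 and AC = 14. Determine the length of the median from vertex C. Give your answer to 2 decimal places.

m_C ≈ 14.17

By the law of cosines, CB² = BA² + AC² − 2·BA·AC·cos A = 625.95, so CB ≈ 25.019.
Median from C: ½√(2·AC² + 2·CB² − BA²) ≈ 14.168.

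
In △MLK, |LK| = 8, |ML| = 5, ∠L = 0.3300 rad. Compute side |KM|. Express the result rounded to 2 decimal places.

By the law of cosines, |KM|² = |ML|² + |LK|² − 2·|ML|·|LK|·cos L = 13.317, so |KM| ≈ 3.6492.

3.65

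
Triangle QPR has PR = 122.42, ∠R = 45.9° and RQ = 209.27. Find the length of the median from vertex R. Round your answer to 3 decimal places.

By the law of cosines, QP² = PR² + RQ² − 2·PR·RQ·cos R = 23124, so QP ≈ 152.06.
Median from R: ½√(2·PR² + 2·RQ² − QP²) ≈ 153.65.

m_R ≈ 153.653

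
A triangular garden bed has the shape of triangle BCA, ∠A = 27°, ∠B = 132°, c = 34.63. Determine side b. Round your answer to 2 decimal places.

The third angle is ∠C = 180° − ∠A − ∠B = 21.00°.
Law of sines: b = c·sin B/sin C ≈ 71.812.

71.81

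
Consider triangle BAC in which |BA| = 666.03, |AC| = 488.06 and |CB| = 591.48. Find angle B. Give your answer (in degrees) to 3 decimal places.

∠B ≈ 45.193°

By the law of cosines, cos B = (|CB|² + |BA|² − |AC|²) / (2·|CB|·|BA|) ≈ 0.70472, so ∠B ≈ 45.19°.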